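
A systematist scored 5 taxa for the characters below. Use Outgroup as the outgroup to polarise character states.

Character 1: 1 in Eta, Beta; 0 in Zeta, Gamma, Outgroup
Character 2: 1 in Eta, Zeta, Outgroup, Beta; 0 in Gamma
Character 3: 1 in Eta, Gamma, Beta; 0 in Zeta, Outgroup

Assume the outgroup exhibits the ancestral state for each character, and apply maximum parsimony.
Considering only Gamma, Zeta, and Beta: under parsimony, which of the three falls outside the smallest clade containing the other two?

Character polarity is set by the outgroup: the derived state is whichever differs from the outgroup's state, so for Character 2 the derived state is '0', and for the remaining characters it is '1'.
Only Beta and Eta show the derived state '1' for Character 1, supporting them as a clade.
Character 2: derived state '0' in Gamma only — an autapomorphy, so it tells us nothing about relationships among taxa.
Only Beta, Eta, and Gamma show the derived state '1' for Character 3, supporting them as a clade.
Most parsimonious ingroup topology: (((Beta,Eta),Gamma),Zeta).
Gamma and Beta share a more recent common ancestor with each other than either does with Zeta, so Zeta is the least closely related of the three.

Zeta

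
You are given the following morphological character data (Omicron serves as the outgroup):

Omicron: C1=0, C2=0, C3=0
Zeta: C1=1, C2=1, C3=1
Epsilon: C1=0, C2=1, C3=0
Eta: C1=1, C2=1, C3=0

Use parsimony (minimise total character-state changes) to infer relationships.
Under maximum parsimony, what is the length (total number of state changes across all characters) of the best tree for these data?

3

The outgroup has state '0' for every character, so '1' is the derived state throughout.
Only Eta and Zeta show the derived state '1' for C1, supporting them as a clade.
C2 (derived state '1') is shared by all ingroup taxa — unites the whole ingroup.
C3 (derived state '1') is unique to Zeta (autapomorphy; uninformative for grouping).
Most parsimonious ingroup topology: ((Zeta,Eta),Epsilon).
Changes per character on this tree: C1: 1; C2: 1; C3: 1.
Total = 3.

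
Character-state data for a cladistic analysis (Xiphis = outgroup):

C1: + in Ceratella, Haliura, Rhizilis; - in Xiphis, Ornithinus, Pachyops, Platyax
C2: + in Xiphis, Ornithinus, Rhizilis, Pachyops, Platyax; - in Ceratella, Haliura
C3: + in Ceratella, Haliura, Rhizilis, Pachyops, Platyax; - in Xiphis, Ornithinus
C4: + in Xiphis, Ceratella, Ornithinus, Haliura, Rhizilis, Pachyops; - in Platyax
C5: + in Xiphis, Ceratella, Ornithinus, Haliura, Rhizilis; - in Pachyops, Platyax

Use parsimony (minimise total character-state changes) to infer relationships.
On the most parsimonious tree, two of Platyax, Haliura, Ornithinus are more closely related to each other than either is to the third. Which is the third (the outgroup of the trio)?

Ornithinus

Character polarity is set by the outgroup: the derived state is whichever differs from the outgroup's state, so for C2, C4, C5 the derived state is '-', and for the remaining characters it is '+'.
C1 (derived state '+') is shared by Ceratella, Haliura, and Rhizilis — a synapomorphy uniting that clade.
Only Ceratella and Haliura show the derived state '-' for C2, supporting them as a clade.
Only Ceratella, Haliura, Pachyops, Platyax, and Rhizilis show the derived state '+' for C3, supporting them as a clade.
C4: derived state '-' in Platyax only — an autapomorphy, so it tells us nothing about relationships among taxa.
Only Pachyops and Platyax show the derived state '-' for C5, supporting them as a clade.
Most parsimonious ingroup topology: ((((Ceratella,Haliura),Rhizilis),(Pachyops,Platyax)),Ornithinus).
Haliura and Platyax share a more recent common ancestor with each other than either does with Ornithinus, so Ornithinus is the least closely related of the three.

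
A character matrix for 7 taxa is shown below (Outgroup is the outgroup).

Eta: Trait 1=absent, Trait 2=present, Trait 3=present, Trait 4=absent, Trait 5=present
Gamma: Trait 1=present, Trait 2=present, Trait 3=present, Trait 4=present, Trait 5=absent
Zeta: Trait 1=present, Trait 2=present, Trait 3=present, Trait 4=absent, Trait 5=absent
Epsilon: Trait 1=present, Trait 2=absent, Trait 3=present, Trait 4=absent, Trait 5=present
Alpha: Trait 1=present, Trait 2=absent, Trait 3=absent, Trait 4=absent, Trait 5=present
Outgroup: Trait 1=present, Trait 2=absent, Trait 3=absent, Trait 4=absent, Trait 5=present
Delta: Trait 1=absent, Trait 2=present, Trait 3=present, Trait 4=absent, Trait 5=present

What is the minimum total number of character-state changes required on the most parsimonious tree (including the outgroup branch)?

Character polarity is set by the outgroup: the derived state is whichever differs from the outgroup's state, so for Trait 1, Trait 5 the derived state is 'absent', and for the remaining characters it is 'present'.
Trait 1 (derived state 'absent') is shared by Delta and Eta — a synapomorphy uniting that clade.
Trait 2: derived state 'present' in Delta, Eta, Gamma, and Zeta only — synapomorphy for {Delta, Eta, Gamma, Zeta}.
Trait 3: derived state 'present' in Delta, Epsilon, Eta, Gamma, and Zeta only — synapomorphy for {Delta, Epsilon, Eta, Gamma, Zeta}.
Trait 4: derived state 'present' in Gamma only — an autapomorphy, so it tells us nothing about relationships among taxa.
Trait 5: derived state 'absent' in Gamma and Zeta only — synapomorphy for {Gamma, Zeta}.
Most parsimonious ingroup topology: ((Epsilon,((Zeta,Gamma),(Eta,Delta))),Alpha).
Changes per character on this tree: Trait 1: 1; Trait 2: 1; Trait 3: 1; Trait 4: 1; Trait 5: 1.
Total = 5.

5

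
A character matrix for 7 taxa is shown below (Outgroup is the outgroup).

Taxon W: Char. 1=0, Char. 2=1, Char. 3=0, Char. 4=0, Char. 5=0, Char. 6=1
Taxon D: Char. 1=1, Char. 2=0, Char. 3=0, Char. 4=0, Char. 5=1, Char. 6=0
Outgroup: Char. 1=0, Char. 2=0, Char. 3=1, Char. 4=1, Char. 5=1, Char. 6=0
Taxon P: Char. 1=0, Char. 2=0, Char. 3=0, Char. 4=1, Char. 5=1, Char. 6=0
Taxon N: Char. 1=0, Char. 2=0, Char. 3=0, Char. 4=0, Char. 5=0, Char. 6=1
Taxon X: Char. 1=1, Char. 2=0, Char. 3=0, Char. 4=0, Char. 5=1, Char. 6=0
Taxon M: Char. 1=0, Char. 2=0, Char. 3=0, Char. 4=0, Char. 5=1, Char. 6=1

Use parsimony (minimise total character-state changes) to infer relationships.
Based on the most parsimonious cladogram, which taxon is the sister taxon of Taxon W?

Taxon N

Character polarity is set by the outgroup: the derived state is whichever differs from the outgroup's state, so for Char. 3, Char. 4, Char. 5 the derived state is '0', and for the remaining characters it is '1'.
Char. 1 (derived state '1') is shared by Taxon D and Taxon X — a synapomorphy uniting that clade.
Char. 2: derived state '1' in Taxon W only — an autapomorphy, so it tells us nothing about relationships among taxa.
All ingroup taxa share the derived state '0' for Char. 3; it defines the ingroup but does not resolve relationships within it.
Only Taxon D, Taxon M, Taxon N, Taxon W, and Taxon X show the derived state '0' for Char. 4, supporting them as a clade.
Char. 5: derived state '0' in Taxon N and Taxon W only — synapomorphy for {Taxon N, Taxon W}.
Only Taxon M, Taxon N, and Taxon W show the derived state '1' for Char. 6, supporting them as a clade.
Most parsimonious ingroup topology: (((Taxon M,(Taxon W,Taxon N)),(Taxon X,Taxon D)),Taxon P).
Taxon W and Taxon N form a cherry on this tree, so they are sister taxa.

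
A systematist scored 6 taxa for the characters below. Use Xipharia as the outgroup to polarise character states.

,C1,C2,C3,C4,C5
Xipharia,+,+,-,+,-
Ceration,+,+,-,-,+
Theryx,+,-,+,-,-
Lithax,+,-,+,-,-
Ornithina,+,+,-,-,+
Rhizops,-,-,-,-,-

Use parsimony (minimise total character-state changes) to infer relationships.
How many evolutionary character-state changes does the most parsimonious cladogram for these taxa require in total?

5

Character polarity is set by the outgroup: the derived state is whichever differs from the outgroup's state, so for C1, C2, C4 the derived state is '-', and for the remaining characters it is '+'.
C1: derived state '-' in Rhizops only — an autapomorphy, so it tells us nothing about relationships among taxa.
C2: derived state '-' in Lithax, Rhizops, and Theryx only — synapomorphy for {Lithax, Rhizops, Theryx}.
C3 (derived state '+') is shared by Lithax and Theryx — a synapomorphy uniting that clade.
All ingroup taxa share the derived state '-' for C4; it defines the ingroup but does not resolve relationships within it.
C5: derived state '+' in Ceration and Ornithina only — synapomorphy for {Ceration, Ornithina}.
Most parsimonious ingroup topology: ((Ceration,Ornithina),((Theryx,Lithax),Rhizops)).
Changes per character on this tree: C1: 1; C2: 1; C3: 1; C4: 1; C5: 1.
Total = 5.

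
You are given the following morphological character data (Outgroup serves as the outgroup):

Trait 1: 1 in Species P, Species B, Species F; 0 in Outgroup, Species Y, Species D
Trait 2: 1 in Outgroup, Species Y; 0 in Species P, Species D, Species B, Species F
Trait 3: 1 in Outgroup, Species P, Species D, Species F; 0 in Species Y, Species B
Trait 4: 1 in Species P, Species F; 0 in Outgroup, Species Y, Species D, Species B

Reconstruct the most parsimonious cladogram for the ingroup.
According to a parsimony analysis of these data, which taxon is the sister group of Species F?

Species P

Character polarity is set by the outgroup: the derived state is whichever differs from the outgroup's state, so for Trait 2, Trait 3 the derived state is '0', and for the remaining characters it is '1'.
Only Species B, Species F, and Species P show the derived state '1' for Trait 1, supporting them as a clade.
Only Species B, Species D, Species F, and Species P show the derived state '0' for Trait 2, supporting them as a clade.
Trait 3 (state '0') occurs in Species B and Species Y but conflicts with the nesting implied by the other characters — most parsimoniously interpreted as homoplasy.
Trait 4: derived state '1' in Species F and Species P only — synapomorphy for {Species F, Species P}.
Most parsimonious ingroup topology: (Species Y,(((Species P,Species F),Species B),Species D)).
Species F and Species P form a cherry on this tree, so they are sister taxa.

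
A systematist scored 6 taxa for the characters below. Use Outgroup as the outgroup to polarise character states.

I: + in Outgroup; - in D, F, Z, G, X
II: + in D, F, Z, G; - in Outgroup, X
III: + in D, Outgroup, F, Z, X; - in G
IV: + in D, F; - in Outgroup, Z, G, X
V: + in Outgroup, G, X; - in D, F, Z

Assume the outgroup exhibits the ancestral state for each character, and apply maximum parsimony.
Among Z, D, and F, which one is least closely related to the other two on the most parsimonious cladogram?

Character polarity is set by the outgroup: the derived state is whichever differs from the outgroup's state, so for I, III, V the derived state is '-', and for the remaining characters it is '+'.
All ingroup taxa share the derived state '-' for I; it defines the ingroup but does not resolve relationships within it.
II (derived state '+') is shared by D, F, G, and Z — a synapomorphy uniting that clade.
III (derived state '-') is unique to G (autapomorphy; uninformative for grouping).
IV: derived state '+' in D and F only — synapomorphy for {D, F}.
Only D, F, and Z show the derived state '-' for V, supporting them as a clade.
Most parsimonious ingroup topology: ((((F,D),Z),G),X).
F and D share a more recent common ancestor with each other than either does with Z, so Z is the least closely related of the three.

Z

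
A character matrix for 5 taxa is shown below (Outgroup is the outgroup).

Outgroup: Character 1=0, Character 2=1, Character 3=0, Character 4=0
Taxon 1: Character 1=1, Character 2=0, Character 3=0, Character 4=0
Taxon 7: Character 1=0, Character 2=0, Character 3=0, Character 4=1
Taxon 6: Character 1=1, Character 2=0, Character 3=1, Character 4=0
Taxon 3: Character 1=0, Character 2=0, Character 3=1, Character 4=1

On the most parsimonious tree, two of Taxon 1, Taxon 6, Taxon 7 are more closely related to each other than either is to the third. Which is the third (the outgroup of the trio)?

Taxon 7

Character polarity is set by the outgroup: the derived state is whichever differs from the outgroup's state, so for Character 2 the derived state is '0', and for the remaining characters it is '1'.
Only Taxon 1 and Taxon 6 show the derived state '1' for Character 1, supporting them as a clade.
Character 2 (derived state '0') is shared by all ingroup taxa — unites the whole ingroup.
Character 3 groups Taxon 3 and Taxon 6, which is incompatible with the clades supported by the remaining characters; treating it as convergent (homoplasy) costs fewer steps than any alternative tree.
Character 4: derived state '1' in Taxon 3 and Taxon 7 only — synapomorphy for {Taxon 3, Taxon 7}.
Most parsimonious ingroup topology: ((Taxon 1,Taxon 6),(Taxon 7,Taxon 3)).
Taxon 1 and Taxon 6 share a more recent common ancestor with each other than either does with Taxon 7, so Taxon 7 is the least closely related of the three.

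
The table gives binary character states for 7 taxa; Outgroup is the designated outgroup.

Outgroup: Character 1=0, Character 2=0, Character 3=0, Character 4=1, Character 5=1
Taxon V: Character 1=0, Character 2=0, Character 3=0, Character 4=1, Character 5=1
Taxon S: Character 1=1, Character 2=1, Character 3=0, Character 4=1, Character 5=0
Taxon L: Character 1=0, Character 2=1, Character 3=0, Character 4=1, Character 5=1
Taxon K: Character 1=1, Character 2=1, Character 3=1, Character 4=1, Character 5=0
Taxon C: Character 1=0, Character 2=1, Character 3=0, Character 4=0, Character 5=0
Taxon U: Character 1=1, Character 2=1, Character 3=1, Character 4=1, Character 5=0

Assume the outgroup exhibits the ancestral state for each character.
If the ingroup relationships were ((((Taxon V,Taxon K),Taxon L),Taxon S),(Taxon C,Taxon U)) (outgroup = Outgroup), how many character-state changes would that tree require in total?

11

Map each character onto ((((Taxon V,Taxon K),Taxon L),Taxon S),(Taxon C,Taxon U)) (rooted by Outgroup) and count the minimum state changes it requires (Fitch parsimony):
Character 1: 3; Character 2: 2; Character 3: 2; Character 4: 1; Character 5: 3.
Total tree length = 11.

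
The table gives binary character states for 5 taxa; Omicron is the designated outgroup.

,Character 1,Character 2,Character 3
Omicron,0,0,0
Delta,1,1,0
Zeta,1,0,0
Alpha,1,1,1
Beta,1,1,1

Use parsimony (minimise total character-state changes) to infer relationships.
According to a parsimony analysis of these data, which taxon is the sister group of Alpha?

Beta

The outgroup has state '0' for every character, so '1' is the derived state throughout.
Character 1 (derived state '1') is shared by all ingroup taxa — unites the whole ingroup.
Character 2: derived state '1' in Alpha, Beta, and Delta only — synapomorphy for {Alpha, Beta, Delta}.
Character 3 (derived state '1') is shared by Alpha and Beta — a synapomorphy uniting that clade.
Most parsimonious ingroup topology: ((Delta,(Alpha,Beta)),Zeta).
Alpha and Beta form a cherry on this tree, so they are sister taxa.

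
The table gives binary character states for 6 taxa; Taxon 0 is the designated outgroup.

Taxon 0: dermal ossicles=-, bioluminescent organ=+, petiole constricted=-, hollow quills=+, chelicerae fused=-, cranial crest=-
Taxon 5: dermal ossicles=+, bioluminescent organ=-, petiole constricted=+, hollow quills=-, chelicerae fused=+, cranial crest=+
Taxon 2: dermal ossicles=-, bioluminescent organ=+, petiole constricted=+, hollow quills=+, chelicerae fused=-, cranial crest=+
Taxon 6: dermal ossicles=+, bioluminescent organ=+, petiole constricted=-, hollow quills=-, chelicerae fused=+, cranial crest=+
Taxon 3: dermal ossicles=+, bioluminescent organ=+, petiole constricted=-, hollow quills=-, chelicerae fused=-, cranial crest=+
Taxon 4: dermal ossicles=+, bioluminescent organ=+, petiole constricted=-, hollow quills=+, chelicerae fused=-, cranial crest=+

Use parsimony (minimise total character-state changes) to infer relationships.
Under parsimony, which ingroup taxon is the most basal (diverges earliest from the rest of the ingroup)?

Character polarity is set by the outgroup: the derived state is whichever differs from the outgroup's state, so for bioluminescent organ, hollow quills the derived state is '-', and for the remaining characters it is '+'.
dermal ossicles: derived state '+' in Taxon 3, Taxon 4, Taxon 5, and Taxon 6 only — synapomorphy for {Taxon 3, Taxon 4, Taxon 5, Taxon 6}.
bioluminescent organ (derived state '-') is unique to Taxon 5 (autapomorphy; uninformative for grouping).
petiole constricted (state '+') occurs in Taxon 2 and Taxon 5 but conflicts with the nesting implied by the other characters — most parsimoniously interpreted as homoplasy.
Only Taxon 3, Taxon 5, and Taxon 6 show the derived state '-' for hollow quills, supporting them as a clade.
chelicerae fused (derived state '+') is shared by Taxon 5 and Taxon 6 — a synapomorphy uniting that clade.
cranial crest (derived state '+') is shared by all ingroup taxa — unites the whole ingroup.
Most parsimonious ingroup topology: ((((Taxon 5,Taxon 6),Taxon 3),Taxon 4),Taxon 2).
Taxon 2 is sister to the clade containing all other ingroup taxa, so it is the earliest-diverging (most basal) ingroup lineage.

Taxon 2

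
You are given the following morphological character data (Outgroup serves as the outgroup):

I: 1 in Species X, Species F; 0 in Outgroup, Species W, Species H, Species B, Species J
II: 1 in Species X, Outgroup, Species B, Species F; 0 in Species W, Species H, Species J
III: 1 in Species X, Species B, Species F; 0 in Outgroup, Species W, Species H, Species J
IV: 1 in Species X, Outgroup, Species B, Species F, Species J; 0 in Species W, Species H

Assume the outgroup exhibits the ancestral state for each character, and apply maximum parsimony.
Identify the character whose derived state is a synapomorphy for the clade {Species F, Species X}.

Character polarity is set by the outgroup: the derived state is whichever differs from the outgroup's state, so for II, IV the derived state is '0', and for the remaining characters it is '1'.
I (derived state '1') is shared by Species F and Species X — a synapomorphy uniting that clade.
Only Species H, Species J, and Species W show the derived state '0' for II, supporting them as a clade.
III: derived state '1' in Species B, Species F, and Species X only — synapomorphy for {Species B, Species F, Species X}.
Only Species H and Species W show the derived state '0' for IV, supporting them as a clade.
Most parsimonious ingroup topology: (((Species X,Species F),Species B),(Species J,(Species H,Species W))).
The clade {Species F, Species X} is supported by I: its derived state '1' occurs in exactly those taxa and in no other taxon (including the outgroup).

I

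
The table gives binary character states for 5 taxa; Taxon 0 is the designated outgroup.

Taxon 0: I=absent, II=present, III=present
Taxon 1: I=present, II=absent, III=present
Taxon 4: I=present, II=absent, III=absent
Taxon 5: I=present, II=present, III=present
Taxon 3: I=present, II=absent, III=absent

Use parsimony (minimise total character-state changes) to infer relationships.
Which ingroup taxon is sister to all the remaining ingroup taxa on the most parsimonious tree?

Character polarity is set by the outgroup: the derived state is whichever differs from the outgroup's state, so for II, III the derived state is 'absent', and for the remaining characters it is 'present'.
All ingroup taxa share the derived state 'present' for I; it defines the ingroup but does not resolve relationships within it.
II: derived state 'absent' in Taxon 1, Taxon 3, and Taxon 4 only — synapomorphy for {Taxon 1, Taxon 3, Taxon 4}.
III (derived state 'absent') is shared by Taxon 3 and Taxon 4 — a synapomorphy uniting that clade.
Most parsimonious ingroup topology: ((Taxon 1,(Taxon 4,Taxon 3)),Taxon 5).
Taxon 5 is sister to the clade containing all other ingroup taxa, so it is the earliest-diverging (most basal) ingroup lineage.

Taxon 5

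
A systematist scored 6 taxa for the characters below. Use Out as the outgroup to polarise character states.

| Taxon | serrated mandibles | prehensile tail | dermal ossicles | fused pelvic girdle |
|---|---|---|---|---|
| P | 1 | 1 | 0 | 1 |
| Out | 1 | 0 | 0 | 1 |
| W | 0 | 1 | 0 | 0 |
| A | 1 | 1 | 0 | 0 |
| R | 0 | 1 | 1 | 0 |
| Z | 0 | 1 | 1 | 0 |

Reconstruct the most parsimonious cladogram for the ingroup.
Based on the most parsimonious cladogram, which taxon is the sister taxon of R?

Z

Character polarity is set by the outgroup: the derived state is whichever differs from the outgroup's state, so for serrated mandibles, fused pelvic girdle the derived state is '0', and for the remaining characters it is '1'.
serrated mandibles (derived state '0') is shared by R, W, and Z — a synapomorphy uniting that clade.
All ingroup taxa share the derived state '1' for prehensile tail; it defines the ingroup but does not resolve relationships within it.
dermal ossicles (derived state '1') is shared by R and Z — a synapomorphy uniting that clade.
fused pelvic girdle (derived state '0') is shared by A, R, W, and Z — a synapomorphy uniting that clade.
Most parsimonious ingroup topology: ((((R,Z),W),A),P).
R and Z form a cherry on this tree, so they are sister taxa.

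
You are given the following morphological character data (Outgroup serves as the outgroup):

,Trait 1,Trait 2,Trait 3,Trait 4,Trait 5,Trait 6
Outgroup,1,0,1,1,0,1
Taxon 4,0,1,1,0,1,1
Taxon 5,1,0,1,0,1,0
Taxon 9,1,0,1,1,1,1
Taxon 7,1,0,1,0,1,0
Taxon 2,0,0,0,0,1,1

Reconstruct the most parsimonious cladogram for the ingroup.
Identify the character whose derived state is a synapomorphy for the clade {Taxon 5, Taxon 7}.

Character polarity is set by the outgroup: the derived state is whichever differs from the outgroup's state, so for Trait 1, Trait 3, Trait 4, Trait 6 the derived state is '0', and for the remaining characters it is '1'.
Only Taxon 2 and Taxon 4 show the derived state '0' for Trait 1, supporting them as a clade.
Trait 2 (derived state '1') is unique to Taxon 4 (autapomorphy; uninformative for grouping).
Trait 3 (derived state '0') is unique to Taxon 2 (autapomorphy; uninformative for grouping).
Only Taxon 2, Taxon 4, Taxon 5, and Taxon 7 show the derived state '0' for Trait 4, supporting them as a clade.
All ingroup taxa share the derived state '1' for Trait 5; it defines the ingroup but does not resolve relationships within it.
Trait 6 (derived state '0') is shared by Taxon 5 and Taxon 7 — a synapomorphy uniting that clade.
Most parsimonious ingroup topology: (((Taxon 4,Taxon 2),(Taxon 5,Taxon 7)),Taxon 9).
The clade {Taxon 5, Taxon 7} is supported by Trait 6: its derived state '0' occurs in exactly those taxa and in no other taxon (including the outgroup).

Trait 6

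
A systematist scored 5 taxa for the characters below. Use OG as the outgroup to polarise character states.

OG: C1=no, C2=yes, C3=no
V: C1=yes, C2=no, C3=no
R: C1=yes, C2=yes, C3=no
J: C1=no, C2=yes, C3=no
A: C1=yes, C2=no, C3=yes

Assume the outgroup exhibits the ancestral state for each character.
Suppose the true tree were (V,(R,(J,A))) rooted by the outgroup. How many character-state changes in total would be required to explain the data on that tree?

5

Map each character onto (V,(R,(J,A))) (rooted by OG) and count the minimum state changes it requires (Fitch parsimony):
C1: 2; C2: 2; C3: 1.
Total tree length = 5.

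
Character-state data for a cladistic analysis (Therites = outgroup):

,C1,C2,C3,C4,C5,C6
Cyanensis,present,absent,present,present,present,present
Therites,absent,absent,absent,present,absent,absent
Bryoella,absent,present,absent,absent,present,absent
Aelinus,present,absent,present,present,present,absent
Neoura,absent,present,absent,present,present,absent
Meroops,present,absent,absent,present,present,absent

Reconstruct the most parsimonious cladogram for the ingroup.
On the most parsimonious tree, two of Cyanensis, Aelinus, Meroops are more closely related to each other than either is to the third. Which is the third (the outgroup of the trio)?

Meroops

Character polarity is set by the outgroup: the derived state is whichever differs from the outgroup's state, so for C4 the derived state is 'absent', and for the remaining characters it is 'present'.
Only Aelinus, Cyanensis, and Meroops show the derived state 'present' for C1, supporting them as a clade.
Only Bryoella and Neoura show the derived state 'present' for C2, supporting them as a clade.
C3 (derived state 'present') is shared by Aelinus and Cyanensis — a synapomorphy uniting that clade.
C4: derived state 'absent' in Bryoella only — an autapomorphy, so it tells us nothing about relationships among taxa.
C5 (derived state 'present') is shared by all ingroup taxa — unites the whole ingroup.
C6: derived state 'present' in Cyanensis only — an autapomorphy, so it tells us nothing about relationships among taxa.
Most parsimonious ingroup topology: ((Neoura,Bryoella),((Cyanensis,Aelinus),Meroops)).
Aelinus and Cyanensis share a more recent common ancestor with each other than either does with Meroops, so Meroops is the least closely related of the three.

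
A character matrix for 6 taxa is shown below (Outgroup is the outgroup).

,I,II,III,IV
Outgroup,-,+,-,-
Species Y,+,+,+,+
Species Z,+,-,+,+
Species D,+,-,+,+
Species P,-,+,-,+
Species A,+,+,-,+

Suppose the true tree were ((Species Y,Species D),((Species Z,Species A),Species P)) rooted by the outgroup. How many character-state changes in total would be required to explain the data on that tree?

Map each character onto ((Species Y,Species D),((Species Z,Species A),Species P)) (rooted by Outgroup) and count the minimum state changes it requires (Fitch parsimony):
I: 2; II: 2; III: 2; IV: 1.
Total tree length = 7.

7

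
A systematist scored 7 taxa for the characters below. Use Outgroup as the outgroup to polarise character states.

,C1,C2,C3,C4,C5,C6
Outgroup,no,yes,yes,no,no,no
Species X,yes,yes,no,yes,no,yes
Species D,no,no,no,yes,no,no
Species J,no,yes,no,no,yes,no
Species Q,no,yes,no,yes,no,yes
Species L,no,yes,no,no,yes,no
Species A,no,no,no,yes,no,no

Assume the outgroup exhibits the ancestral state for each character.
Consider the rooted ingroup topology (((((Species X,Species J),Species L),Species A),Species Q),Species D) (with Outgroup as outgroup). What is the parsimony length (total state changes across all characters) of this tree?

11

Map each character onto (((((Species X,Species J),Species L),Species A),Species Q),Species D) (rooted by Outgroup) and count the minimum state changes it requires (Fitch parsimony):
C1: 1; C2: 2; C3: 1; C4: 3; C5: 2; C6: 2.
Total tree length = 11.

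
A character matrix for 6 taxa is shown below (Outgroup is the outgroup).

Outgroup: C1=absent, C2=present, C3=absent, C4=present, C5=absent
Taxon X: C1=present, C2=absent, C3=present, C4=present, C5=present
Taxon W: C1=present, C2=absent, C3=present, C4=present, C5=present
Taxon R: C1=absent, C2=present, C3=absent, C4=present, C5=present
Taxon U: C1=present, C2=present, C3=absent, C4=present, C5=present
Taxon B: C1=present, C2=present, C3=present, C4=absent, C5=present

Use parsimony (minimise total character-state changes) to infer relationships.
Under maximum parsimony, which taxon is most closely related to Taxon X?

Taxon W

Character polarity is set by the outgroup: the derived state is whichever differs from the outgroup's state, so for C2, C4 the derived state is 'absent', and for the remaining characters it is 'present'.
C1 (derived state 'present') is shared by Taxon B, Taxon U, Taxon W, and Taxon X — a synapomorphy uniting that clade.
C2 (derived state 'absent') is shared by Taxon W and Taxon X — a synapomorphy uniting that clade.
Only Taxon B, Taxon W, and Taxon X show the derived state 'present' for C3, supporting them as a clade.
C4: derived state 'absent' in Taxon B only — an autapomorphy, so it tells us nothing about relationships among taxa.
C5 (derived state 'present') is shared by all ingroup taxa — unites the whole ingroup.
Most parsimonious ingroup topology: ((((Taxon X,Taxon W),Taxon B),Taxon U),Taxon R).
Taxon X and Taxon W form a cherry on this tree, so they are sister taxa.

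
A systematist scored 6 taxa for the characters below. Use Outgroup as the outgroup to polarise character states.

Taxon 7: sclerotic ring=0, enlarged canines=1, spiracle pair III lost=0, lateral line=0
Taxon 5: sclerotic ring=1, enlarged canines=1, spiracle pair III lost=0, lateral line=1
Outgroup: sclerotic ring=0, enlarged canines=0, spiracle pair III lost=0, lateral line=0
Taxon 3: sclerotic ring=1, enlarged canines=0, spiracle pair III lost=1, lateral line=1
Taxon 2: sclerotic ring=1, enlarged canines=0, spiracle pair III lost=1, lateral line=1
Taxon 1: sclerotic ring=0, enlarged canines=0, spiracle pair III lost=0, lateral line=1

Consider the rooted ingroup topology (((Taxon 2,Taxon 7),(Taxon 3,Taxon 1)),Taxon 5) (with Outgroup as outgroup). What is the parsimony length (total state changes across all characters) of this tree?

Map each character onto (((Taxon 2,Taxon 7),(Taxon 3,Taxon 1)),Taxon 5) (rooted by Outgroup) and count the minimum state changes it requires (Fitch parsimony):
sclerotic ring: 3; enlarged canines: 2; spiracle pair III lost: 2; lateral line: 2.
Total tree length = 9.

9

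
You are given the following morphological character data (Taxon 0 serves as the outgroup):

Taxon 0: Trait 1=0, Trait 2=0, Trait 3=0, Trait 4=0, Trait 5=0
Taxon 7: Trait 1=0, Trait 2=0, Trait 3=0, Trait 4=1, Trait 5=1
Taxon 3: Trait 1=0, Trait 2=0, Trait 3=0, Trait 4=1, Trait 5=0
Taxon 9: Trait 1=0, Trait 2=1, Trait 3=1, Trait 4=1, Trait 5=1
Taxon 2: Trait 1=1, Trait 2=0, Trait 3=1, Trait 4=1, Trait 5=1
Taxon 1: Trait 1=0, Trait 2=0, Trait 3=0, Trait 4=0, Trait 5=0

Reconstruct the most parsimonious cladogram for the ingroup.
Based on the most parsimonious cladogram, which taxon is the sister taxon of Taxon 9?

The outgroup has state '0' for every character, so '1' is the derived state throughout.
Trait 1 (derived state '1') is unique to Taxon 2 (autapomorphy; uninformative for grouping).
Trait 2: derived state '1' in Taxon 9 only — an autapomorphy, so it tells us nothing about relationships among taxa.
Trait 3 (derived state '1') is shared by Taxon 2 and Taxon 9 — a synapomorphy uniting that clade.
Trait 4: derived state '1' in Taxon 2, Taxon 3, Taxon 7, and Taxon 9 only — synapomorphy for {Taxon 2, Taxon 3, Taxon 7, Taxon 9}.
Trait 5 (derived state '1') is shared by Taxon 2, Taxon 7, and Taxon 9 — a synapomorphy uniting that clade.
Most parsimonious ingroup topology: (((Taxon 7,(Taxon 9,Taxon 2)),Taxon 3),Taxon 1).
Taxon 9 and Taxon 2 form a cherry on this tree, so they are sister taxa.

Taxon 2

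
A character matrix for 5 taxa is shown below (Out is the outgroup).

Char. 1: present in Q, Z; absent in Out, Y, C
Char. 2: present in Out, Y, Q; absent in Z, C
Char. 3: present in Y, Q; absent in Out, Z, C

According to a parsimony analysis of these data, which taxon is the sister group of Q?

Y

Character polarity is set by the outgroup: the derived state is whichever differs from the outgroup's state, so for Char. 2 the derived state is 'absent', and for the remaining characters it is 'present'.
Char. 1 (state 'present') occurs in Q and Z but conflicts with the nesting implied by the other characters — most parsimoniously interpreted as homoplasy.
Char. 2: derived state 'absent' in C and Z only — synapomorphy for {C, Z}.
Char. 3: derived state 'present' in Q and Y only — synapomorphy for {Q, Y}.
Most parsimonious ingroup topology: ((Y,Q),(Z,C)).
Q and Y form a cherry on this tree, so they are sister taxa.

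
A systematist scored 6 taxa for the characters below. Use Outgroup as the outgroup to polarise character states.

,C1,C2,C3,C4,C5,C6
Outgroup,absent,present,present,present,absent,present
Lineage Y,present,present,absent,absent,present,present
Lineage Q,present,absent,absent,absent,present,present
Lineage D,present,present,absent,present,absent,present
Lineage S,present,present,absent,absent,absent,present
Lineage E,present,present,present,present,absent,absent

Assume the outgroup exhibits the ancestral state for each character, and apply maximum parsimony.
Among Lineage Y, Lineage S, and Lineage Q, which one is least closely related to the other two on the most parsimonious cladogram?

Lineage S

Character polarity is set by the outgroup: the derived state is whichever differs from the outgroup's state, so for C2, C3, C4, C6 the derived state is 'absent', and for the remaining characters it is 'present'.
All ingroup taxa share the derived state 'present' for C1; it defines the ingroup but does not resolve relationships within it.
C2: derived state 'absent' in Lineage Q only — an autapomorphy, so it tells us nothing about relationships among taxa.
C3: derived state 'absent' in Lineage D, Lineage Q, Lineage S, and Lineage Y only — synapomorphy for {Lineage D, Lineage Q, Lineage S, Lineage Y}.
C4 (derived state 'absent') is shared by Lineage Q, Lineage S, and Lineage Y — a synapomorphy uniting that clade.
C5 (derived state 'present') is shared by Lineage Q and Lineage Y — a synapomorphy uniting that clade.
C6: derived state 'absent' in Lineage E only — an autapomorphy, so it tells us nothing about relationships among taxa.
Most parsimonious ingroup topology: ((((Lineage Y,Lineage Q),Lineage S),Lineage D),Lineage E).
Lineage Q and Lineage Y share a more recent common ancestor with each other than either does with Lineage S, so Lineage S is the least closely related of the three.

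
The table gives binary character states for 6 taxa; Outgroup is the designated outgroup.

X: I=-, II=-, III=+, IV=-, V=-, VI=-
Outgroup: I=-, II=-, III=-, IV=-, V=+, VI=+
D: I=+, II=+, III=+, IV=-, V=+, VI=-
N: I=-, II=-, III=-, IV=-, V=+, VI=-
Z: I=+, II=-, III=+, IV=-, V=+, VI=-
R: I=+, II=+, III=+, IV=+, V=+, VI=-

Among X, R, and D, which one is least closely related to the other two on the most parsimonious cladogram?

X

Character polarity is set by the outgroup: the derived state is whichever differs from the outgroup's state, so for V, VI the derived state is '-', and for the remaining characters it is '+'.
Only D, R, and Z show the derived state '+' for I, supporting them as a clade.
II: derived state '+' in D and R only — synapomorphy for {D, R}.
Only D, R, X, and Z show the derived state '+' for III, supporting them as a clade.
IV (derived state '+') is unique to R (autapomorphy; uninformative for grouping).
V: derived state '-' in X only — an autapomorphy, so it tells us nothing about relationships among taxa.
All ingroup taxa share the derived state '-' for VI; it defines the ingroup but does not resolve relationships within it.
Most parsimonious ingroup topology: ((((R,D),Z),X),N).
D and R share a more recent common ancestor with each other than either does with X, so X is the least closely related of the three.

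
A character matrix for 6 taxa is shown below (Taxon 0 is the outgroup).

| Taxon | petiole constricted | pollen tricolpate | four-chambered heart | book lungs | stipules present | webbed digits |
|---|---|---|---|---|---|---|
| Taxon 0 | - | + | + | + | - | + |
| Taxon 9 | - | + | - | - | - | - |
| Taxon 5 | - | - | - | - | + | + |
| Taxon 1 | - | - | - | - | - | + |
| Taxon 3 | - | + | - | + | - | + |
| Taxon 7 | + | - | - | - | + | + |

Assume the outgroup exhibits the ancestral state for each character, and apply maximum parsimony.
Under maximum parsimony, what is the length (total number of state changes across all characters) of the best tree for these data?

Character polarity is set by the outgroup: the derived state is whichever differs from the outgroup's state, so for pollen tricolpate, four-chambered heart, book lungs, webbed digits the derived state is '-', and for the remaining characters it is '+'.
petiole constricted: derived state '+' in Taxon 7 only — an autapomorphy, so it tells us nothing about relationships among taxa.
pollen tricolpate: derived state '-' in Taxon 1, Taxon 5, and Taxon 7 only — synapomorphy for {Taxon 1, Taxon 5, Taxon 7}.
All ingroup taxa share the derived state '-' for four-chambered heart; it defines the ingroup but does not resolve relationships within it.
Only Taxon 1, Taxon 5, Taxon 7, and Taxon 9 show the derived state '-' for book lungs, supporting them as a clade.
stipules present: derived state '+' in Taxon 5 and Taxon 7 only — synapomorphy for {Taxon 5, Taxon 7}.
webbed digits (derived state '-') is unique to Taxon 9 (autapomorphy; uninformative for grouping).
Most parsimonious ingroup topology: ((Taxon 9,((Taxon 5,Taxon 7),Taxon 1)),Taxon 3).
Changes per character on this tree: petiole constricted: 1; pollen tricolpate: 1; four-chambered heart: 1; book lungs: 1; stipules present: 1; webbed digits: 1.
Total = 6.

6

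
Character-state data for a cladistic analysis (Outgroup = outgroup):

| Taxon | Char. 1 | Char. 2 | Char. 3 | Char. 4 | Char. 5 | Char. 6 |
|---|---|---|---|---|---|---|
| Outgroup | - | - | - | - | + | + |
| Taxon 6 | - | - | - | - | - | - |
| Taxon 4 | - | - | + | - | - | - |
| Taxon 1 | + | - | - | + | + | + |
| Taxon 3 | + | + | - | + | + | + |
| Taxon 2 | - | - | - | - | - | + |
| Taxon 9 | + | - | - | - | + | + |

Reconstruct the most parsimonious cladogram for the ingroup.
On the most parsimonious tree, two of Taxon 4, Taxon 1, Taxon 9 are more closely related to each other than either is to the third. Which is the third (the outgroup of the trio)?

Character polarity is set by the outgroup: the derived state is whichever differs from the outgroup's state, so for Char. 5, Char. 6 the derived state is '-', and for the remaining characters it is '+'.
Only Taxon 1, Taxon 3, and Taxon 9 show the derived state '+' for Char. 1, supporting them as a clade.
Char. 2 (derived state '+') is unique to Taxon 3 (autapomorphy; uninformative for grouping).
Char. 3 (derived state '+') is unique to Taxon 4 (autapomorphy; uninformative for grouping).
Only Taxon 1 and Taxon 3 show the derived state '+' for Char. 4, supporting them as a clade.
Only Taxon 2, Taxon 4, and Taxon 6 show the derived state '-' for Char. 5, supporting them as a clade.
Char. 6: derived state '-' in Taxon 4 and Taxon 6 only — synapomorphy for {Taxon 4, Taxon 6}.
Most parsimonious ingroup topology: (((Taxon 6,Taxon 4),Taxon 2),((Taxon 1,Taxon 3),Taxon 9)).
Taxon 9 and Taxon 1 share a more recent common ancestor with each other than either does with Taxon 4, so Taxon 4 is the least closely related of the three.

Taxon 4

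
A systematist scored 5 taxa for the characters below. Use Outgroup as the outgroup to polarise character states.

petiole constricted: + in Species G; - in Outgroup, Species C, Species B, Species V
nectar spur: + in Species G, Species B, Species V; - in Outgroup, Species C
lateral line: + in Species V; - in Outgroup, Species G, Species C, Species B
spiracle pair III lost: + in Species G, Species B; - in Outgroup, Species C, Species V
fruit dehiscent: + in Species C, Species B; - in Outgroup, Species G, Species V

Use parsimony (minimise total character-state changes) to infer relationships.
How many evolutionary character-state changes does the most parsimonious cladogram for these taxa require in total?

The outgroup has state '-' for every character, so '+' is the derived state throughout.
petiole constricted: derived state '+' in Species G only — an autapomorphy, so it tells us nothing about relationships among taxa.
Only Species B, Species G, and Species V show the derived state '+' for nectar spur, supporting them as a clade.
lateral line: derived state '+' in Species V only — an autapomorphy, so it tells us nothing about relationships among taxa.
spiracle pair III lost (derived state '+') is shared by Species B and Species G — a synapomorphy uniting that clade.
fruit dehiscent (state '+') occurs in Species B and Species C but conflicts with the nesting implied by the other characters — most parsimoniously interpreted as homoplasy.
Most parsimonious ingroup topology: (((Species G,Species B),Species V),Species C).
Changes per character on this tree: petiole constricted: 1; nectar spur: 1; lateral line: 1; spiracle pair III lost: 1; fruit dehiscent: 2.
Total = 6.

6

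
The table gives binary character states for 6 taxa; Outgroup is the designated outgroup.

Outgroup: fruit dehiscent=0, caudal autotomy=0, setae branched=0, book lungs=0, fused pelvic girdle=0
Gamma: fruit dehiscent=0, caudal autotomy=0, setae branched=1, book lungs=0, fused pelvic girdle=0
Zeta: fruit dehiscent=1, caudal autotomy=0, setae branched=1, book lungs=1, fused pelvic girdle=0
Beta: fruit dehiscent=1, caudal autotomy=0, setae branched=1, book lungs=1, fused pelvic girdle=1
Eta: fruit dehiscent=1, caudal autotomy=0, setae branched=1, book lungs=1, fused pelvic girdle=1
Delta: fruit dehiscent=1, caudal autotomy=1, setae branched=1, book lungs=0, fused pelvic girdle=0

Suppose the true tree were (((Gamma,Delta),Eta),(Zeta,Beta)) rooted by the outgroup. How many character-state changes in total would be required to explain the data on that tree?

8

Map each character onto (((Gamma,Delta),Eta),(Zeta,Beta)) (rooted by Outgroup) and count the minimum state changes it requires (Fitch parsimony):
fruit dehiscent: 2; caudal autotomy: 1; setae branched: 1; book lungs: 2; fused pelvic girdle: 2.
Total tree length = 8.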